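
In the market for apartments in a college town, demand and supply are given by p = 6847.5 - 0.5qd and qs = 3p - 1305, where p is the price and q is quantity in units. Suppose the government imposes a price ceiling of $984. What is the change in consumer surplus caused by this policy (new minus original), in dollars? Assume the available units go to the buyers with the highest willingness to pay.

Rearranging demand gives qd = 13695 - 2p. In a free market, 13695 - 2p = 3p - 1305 gives the equilibrium p* = 3000, q* = 7695.
The ceiling of 984 is below the equilibrium price 3000, so it binds.
At p = 984: qd = 13695 - 2·984 = 11727 and qs = 3·984 - 1305 = 1647.
Consumer surplus without the control is ½ · (6847.5 - 3000) · 7695 = 14803256.25.
With the ceiling, 1647 units are sold at 984 (assume they go to the highest-value buyers). The demand price at q = 1647 is 6024, so CS = ½ · [(6847.5 - 984) + (6024 - 984)] · 1647 = 8979032.25.
Change in consumer surplus = 8979032.25 - 14803256.25 = -5824224.

-5824224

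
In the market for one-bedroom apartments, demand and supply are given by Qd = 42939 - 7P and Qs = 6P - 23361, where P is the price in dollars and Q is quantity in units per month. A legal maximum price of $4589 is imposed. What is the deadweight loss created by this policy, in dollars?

In a free market, 42939 - 7P = 6P - 23361 gives the equilibrium P* = 5100, Q* = 7239.
The ceiling of 4589 is below the equilibrium price 5100, so it binds.
At P = 4589: Qd = 42939 - 7·4589 = 10816 and Qs = 6·4589 - 23361 = 4173.
Quantity traded falls to 4173. At Q = 4173 the demand price is (42939 - 4173)/7 = 5538 and the supply price is (23361 + 4173)/6 = 4589.
Deadweight loss = ½ · (5538 - 4589) · (7239 - 4173) = ½ · 949 · 3066 = 1454817.

1454817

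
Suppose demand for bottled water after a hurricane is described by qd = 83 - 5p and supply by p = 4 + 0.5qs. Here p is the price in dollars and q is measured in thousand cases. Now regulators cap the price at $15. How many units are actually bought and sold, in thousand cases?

Rearranging supply gives qs = 2p - 8. In a free market, 83 - 5p = 2p - 8 gives the equilibrium p* = 13, q* = 18.
The ceiling of 15 is above the equilibrium price 13, so it is not binding; the market clears at p* = 13, q* = 18.

18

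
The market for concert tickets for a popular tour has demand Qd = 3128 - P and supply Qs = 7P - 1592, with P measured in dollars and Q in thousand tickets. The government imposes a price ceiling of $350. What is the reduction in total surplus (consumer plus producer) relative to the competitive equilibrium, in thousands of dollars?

1612800

Setting quantity demanded equal to quantity supplied, 3128 - P = 7P - 1592, gives P* = 590 and Q* = 2538.
Because the ceiling (350) lies below the market-clearing price, it is binding.
At P = 350: Qd = 3128 - 350 = 2778 and Qs = 7·350 - 1592 = 858.
Quantity traded falls to 858. At Q = 858 the demand price is 3128 - 858 = 2270 and the supply price is (1592 + 858)/7 = 350.
Deadweight loss = ½ · (2270 - 350) · (2538 - 858) = ½ · 1920 · 1680 = 1612800.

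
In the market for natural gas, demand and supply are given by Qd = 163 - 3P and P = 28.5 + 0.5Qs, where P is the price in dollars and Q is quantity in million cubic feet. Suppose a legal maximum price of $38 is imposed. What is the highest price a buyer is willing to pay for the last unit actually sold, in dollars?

Rearranging supply gives Qs = 2P - 57. Without the control the market clears where 163 - 3P = 2P - 57, i.e. P* = 44 and Q* = 31.
Since 38 < 44, the ceiling is binding.
At P = 38: Qd = 163 - 3·38 = 49 and Qs = 2·38 - 57 = 19.
Only 19 units reach the market. On the demand curve, the marginal buyer's willingness to pay at Q = 19 is (163 - 19)/3 = 48.

48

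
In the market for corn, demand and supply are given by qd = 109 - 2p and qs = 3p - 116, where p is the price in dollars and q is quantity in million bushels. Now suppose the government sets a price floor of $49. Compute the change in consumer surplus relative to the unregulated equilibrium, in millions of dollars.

Equilibrium: 109 - 2p = 3p - 116, so 225 = 5p and p* = 45, q* = 19.
Because the floor (49) lies above the market-clearing price, it is binding.
At p = 49: qd = 109 - 2·49 = 11 and qs = 3·49 - 116 = 31.
Consumer surplus without the control is ½ · (54.5 - 45) · 19 = 90.25.
With the floor, consumers buy 11 units at 49, so CS = ½ · (54.5 - 49) · 11 = 30.25.
Change in consumer surplus = 30.25 - 90.25 = -60.

-60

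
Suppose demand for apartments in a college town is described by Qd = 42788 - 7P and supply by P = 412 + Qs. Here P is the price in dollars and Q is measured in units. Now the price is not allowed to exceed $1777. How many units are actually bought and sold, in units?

1365

Rearranging supply gives Qs = P - 412. Without the control the market clears where 42788 - 7P = P - 412, i.e. P* = 5400 and Q* = 4988.
The ceiling of 1777 is below the equilibrium price 5400, so it binds.
At P = 1777: Qd = 42788 - 7·1777 = 30349 and Qs = 1777 - 412 = 1365.
The quantity actually transacted is the short side, supply: 1365.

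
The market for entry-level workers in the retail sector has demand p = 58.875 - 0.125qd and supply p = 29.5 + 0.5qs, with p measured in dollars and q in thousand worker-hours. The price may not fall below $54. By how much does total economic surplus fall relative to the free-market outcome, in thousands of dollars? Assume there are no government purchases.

Rearranging demand gives qd = 471 - 8p; rearranging supply gives qs = 2p - 59. Setting quantity demanded equal to quantity supplied, 471 - 8p = 2p - 59, gives p* = 53 and q* = 47.
The floor of 54 is above the equilibrium price 53, so it binds.
At p = 54: qd = 471 - 8·54 = 39 and qs = 2·54 - 59 = 49.
Quantity traded falls to 39. At q = 39 the demand price is (471 - 39)/8 = 54 and the supply price is (59 + 39)/2 = 49.
Deadweight loss = ½ · (54 - 49) · (47 - 39) = ½ · 5 · 8 = 20.

20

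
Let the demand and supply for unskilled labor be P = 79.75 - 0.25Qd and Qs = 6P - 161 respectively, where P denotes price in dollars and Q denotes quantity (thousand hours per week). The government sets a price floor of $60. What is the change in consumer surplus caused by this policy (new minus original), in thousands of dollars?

Rearranging demand gives Qd = 319 - 4P. In a free market, 319 - 4P = 6P - 161 gives the equilibrium P* = 48, Q* = 127.
The floor of 60 is above the equilibrium price 48, so it binds.
At P = 60: Qd = 319 - 4·60 = 79 and Qs = 6·60 - 161 = 199.
Consumer surplus without the control is ½ · (79.75 - 48) · 127 = 2016.125.
With the floor, consumers buy 79 units at 60, so CS = ½ · (79.75 - 60) · 79 = 780.125.
Change in consumer surplus = 780.125 - 2016.125 = -1236.

-1236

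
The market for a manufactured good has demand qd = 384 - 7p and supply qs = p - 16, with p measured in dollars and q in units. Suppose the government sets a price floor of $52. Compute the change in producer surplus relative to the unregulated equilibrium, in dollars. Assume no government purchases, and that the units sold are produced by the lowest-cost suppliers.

In a free market, 384 - 7p = p - 16 gives the equilibrium p* = 50, q* = 34.
Because the floor (52) lies above the market-clearing price, it is binding.
At p = 52: qd = 384 - 7·52 = 20 and qs = 52 - 16 = 36.
Producer surplus without the control is ½ · (50 - 16) · 34 = 578.
With the floor, 20 units are sold at 52. The supply price at q = 20 is 36, so PS = ½ · [(52 - 16) + (52 - 36)] · 20 = 520.
Change in producer surplus = 520 - 578 = -58.

-58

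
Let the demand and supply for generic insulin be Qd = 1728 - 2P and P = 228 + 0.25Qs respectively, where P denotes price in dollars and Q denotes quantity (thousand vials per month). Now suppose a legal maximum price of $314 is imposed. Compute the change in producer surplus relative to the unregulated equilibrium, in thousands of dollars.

-75096

Rearranging supply gives Qs = 4P - 912. In a free market, 1728 - 2P = 4P - 912 gives the equilibrium P* = 440, Q* = 848.
The ceiling of 314 is below the equilibrium price 440, so it binds.
At P = 314: Qd = 1728 - 2·314 = 1100 and Qs = 4·314 - 912 = 344.
Producer surplus without the control is ½ · (440 - 228) · 848 = 89888.
With the ceiling, producers sell 344 units at 314, so PS = ½ · (314 - 228) · 344 = 14792.
Change in producer surplus = 14792 - 89888 = -75096.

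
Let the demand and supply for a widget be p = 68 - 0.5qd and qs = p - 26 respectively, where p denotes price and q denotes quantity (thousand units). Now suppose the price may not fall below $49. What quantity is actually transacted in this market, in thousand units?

28

Rearranging demand gives qd = 136 - 2p. Equilibrium: 136 - 2p = p - 26, so 162 = 3p and p* = 54, q* = 28.
Since 49 is below p* = 54, the floor does not bind and the free-market outcome prevails.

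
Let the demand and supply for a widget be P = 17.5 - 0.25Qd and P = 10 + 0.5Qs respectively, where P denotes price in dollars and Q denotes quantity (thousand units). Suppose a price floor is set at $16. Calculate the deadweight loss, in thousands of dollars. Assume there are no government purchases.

Rearranging demand gives Qd = 70 - 4P; rearranging supply gives Qs = 2P - 20. Setting quantity demanded equal to quantity supplied, 70 - 4P = 2P - 20, gives P* = 15 and Q* = 10.
Since 16 > 15, the floor is binding.
At P = 16: Qd = 70 - 4·16 = 6 and Qs = 2·16 - 20 = 12.
Quantity traded falls to 6. At Q = 6 the demand price is (70 - 6)/4 = 16 and the supply price is (20 + 6)/2 = 13.
Deadweight loss = ½ · (16 - 13) · (10 - 6) = ½ · 3 · 4 = 6.

6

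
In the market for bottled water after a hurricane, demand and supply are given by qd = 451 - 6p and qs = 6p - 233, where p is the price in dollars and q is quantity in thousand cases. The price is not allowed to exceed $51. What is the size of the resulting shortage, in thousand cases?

72

Without the control the market clears where 451 - 6p = 6p - 233, i.e. p* = 57 and q* = 109.
Because the ceiling (51) lies below the market-clearing price, it is binding.
At p = 51: qd = 451 - 6·51 = 145 and qs = 6·51 - 233 = 73.
Shortage = qd - qs = 145 - 73 = 72.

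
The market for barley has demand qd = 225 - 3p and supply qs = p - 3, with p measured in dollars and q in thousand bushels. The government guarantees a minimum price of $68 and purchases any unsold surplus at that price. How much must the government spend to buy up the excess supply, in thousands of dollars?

Equilibrium: 225 - 3p = p - 3, so 228 = 4p and p* = 57, q* = 54.
Because the floor (68) lies above the market-clearing price, it is binding.
At p = 68: qd = 225 - 3·68 = 21 and qs = 68 - 3 = 65.
Surplus = qs - qd = 44.
Government expenditure = surplus × support price = 44 × 68 = 2992.

2992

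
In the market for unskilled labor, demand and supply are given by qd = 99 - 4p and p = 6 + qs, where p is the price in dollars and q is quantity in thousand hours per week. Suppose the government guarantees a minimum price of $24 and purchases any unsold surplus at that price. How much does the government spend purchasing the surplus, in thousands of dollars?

360

Rearranging supply gives qs = p - 6. In a free market, 99 - 4p = p - 6 gives the equilibrium p* = 21, q* = 15.
The floor of 24 is above the equilibrium price 21, so it binds.
At p = 24: qd = 99 - 4·24 = 3 and qs = 24 - 6 = 18.
Surplus = qs - qd = 15.
Government expenditure = surplus × support price = 15 × 24 = 360.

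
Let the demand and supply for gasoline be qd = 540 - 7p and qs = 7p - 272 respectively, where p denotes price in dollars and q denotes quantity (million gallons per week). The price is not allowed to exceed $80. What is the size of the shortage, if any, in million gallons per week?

0

Without the control the market clears where 540 - 7p = 7p - 272, i.e. p* = 58 and q* = 134.
The ceiling of 80 is above the equilibrium price 58, so it is not binding; the market clears at p* = 58, q* = 134.
Since the control does not bind, there is no shortage.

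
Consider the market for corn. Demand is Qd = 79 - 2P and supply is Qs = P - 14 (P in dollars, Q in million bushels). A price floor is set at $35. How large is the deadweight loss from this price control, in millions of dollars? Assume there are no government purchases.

Setting quantity demanded equal to quantity supplied, 79 - 2P = P - 14, gives P* = 31 and Q* = 17.
Because the floor (35) lies above the market-clearing price, it is binding.
At P = 35: Qd = 79 - 2·35 = 9 and Qs = 35 - 14 = 21.
Quantity traded falls to 9. At Q = 9 the demand price is (79 - 9)/2 = 35 and the supply price is 14 + 9 = 23.
Deadweight loss = ½ · (35 - 23) · (17 - 9) = ½ · 12 · 8 = 48.

48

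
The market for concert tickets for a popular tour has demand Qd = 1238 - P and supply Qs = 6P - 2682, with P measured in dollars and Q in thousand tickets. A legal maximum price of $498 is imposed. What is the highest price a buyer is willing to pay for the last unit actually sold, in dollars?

932

Setting quantity demanded equal to quantity supplied, 1238 - P = 6P - 2682, gives P* = 560 and Q* = 678.
The ceiling of 498 is below the equilibrium price 560, so it binds.
At P = 498: Qd = 1238 - 498 = 740 and Qs = 6·498 - 2682 = 306.
Only 306 units reach the market. On the demand curve, the marginal buyer's willingness to pay at Q = 306 is (1238 - 306) = 932.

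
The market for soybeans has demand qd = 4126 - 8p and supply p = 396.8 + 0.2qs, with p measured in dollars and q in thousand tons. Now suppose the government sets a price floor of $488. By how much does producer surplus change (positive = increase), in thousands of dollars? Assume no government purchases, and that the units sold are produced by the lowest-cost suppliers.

1922.4

Rearranging supply gives qs = 5p - 1984. Without the control the market clears where 4126 - 8p = 5p - 1984, i.e. p* = 470 and q* = 366.
The floor of 488 is above the equilibrium price 470, so it binds.
At p = 488: qd = 4126 - 8·488 = 222 and qs = 5·488 - 1984 = 456.
Producer surplus without the control is ½ · (470 - 396.8) · 366 = 13395.6.
With the floor, 222 units are sold at 488. The supply price at q = 222 is 441.2, so PS = ½ · [(488 - 396.8) + (488 - 441.2)] · 222 = 15318.
Change in producer surplus = 15318 - 13395.6 = 1922.4.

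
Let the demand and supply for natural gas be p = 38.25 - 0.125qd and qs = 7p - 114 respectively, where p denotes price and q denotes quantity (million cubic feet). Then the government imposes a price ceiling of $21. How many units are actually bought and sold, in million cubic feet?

33

Rearranging demand gives qd = 306 - 8p. Equilibrium: 306 - 8p = 7p - 114, so 420 = 15p and p* = 28, q* = 82.
The ceiling of 21 is below the equilibrium price 28, so it binds.
At p = 21: qd = 306 - 8·21 = 138 and qs = 7·21 - 114 = 33.
The quantity actually transacted is the short side, supply: 33.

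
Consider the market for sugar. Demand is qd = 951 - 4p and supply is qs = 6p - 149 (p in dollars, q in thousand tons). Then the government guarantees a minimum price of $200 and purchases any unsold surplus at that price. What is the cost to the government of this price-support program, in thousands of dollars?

Equilibrium: 951 - 4p = 6p - 149, so 1100 = 10p and p* = 110, q* = 511.
Since 200 > 110, the floor is binding.
At p = 200: qd = 951 - 4·200 = 151 and qs = 6·200 - 149 = 1051.
Surplus = qs - qd = 900.
Government expenditure = surplus × support price = 900 × 200 = 180000.

180000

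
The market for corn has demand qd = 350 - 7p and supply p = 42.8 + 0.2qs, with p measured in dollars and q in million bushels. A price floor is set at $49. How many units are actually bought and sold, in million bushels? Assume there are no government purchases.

7

Rearranging supply gives qs = 5p - 214. In a free market, 350 - 7p = 5p - 214 gives the equilibrium p* = 47, q* = 21.
Because the floor (49) lies above the market-clearing price, it is binding.
At p = 49: qd = 350 - 7·49 = 7 and qs = 5·49 - 214 = 31.
The quantity actually transacted is the short side, demand: 7.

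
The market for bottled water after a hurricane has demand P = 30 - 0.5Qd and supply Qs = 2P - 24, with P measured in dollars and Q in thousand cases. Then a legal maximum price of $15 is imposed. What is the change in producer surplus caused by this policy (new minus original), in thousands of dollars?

-72

Rearranging demand gives Qd = 60 - 2P. Setting quantity demanded equal to quantity supplied, 60 - 2P = 2P - 24, gives P* = 21 and Q* = 18.
The ceiling of 15 is below the equilibrium price 21, so it binds.
At P = 15: Qd = 60 - 2·15 = 30 and Qs = 2·15 - 24 = 6.
Producer surplus without the control is ½ · (21 - 12) · 18 = 81.
With the ceiling, producers sell 6 units at 15, so PS = ½ · (15 - 12) · 6 = 9.
Change in producer surplus = 9 - 81 = -72.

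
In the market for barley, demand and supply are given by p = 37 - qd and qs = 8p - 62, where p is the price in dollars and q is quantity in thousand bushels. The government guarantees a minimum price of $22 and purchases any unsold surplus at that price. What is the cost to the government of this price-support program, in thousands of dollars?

2178

Rearranging demand gives qd = 37 - p. Setting quantity demanded equal to quantity supplied, 37 - p = 8p - 62, gives p* = 11 and q* = 26.
The floor of 22 is above the equilibrium price 11, so it binds.
At p = 22: qd = 37 - 22 = 15 and qs = 8·22 - 62 = 114.
Surplus = qs - qd = 99.
Government expenditure = surplus × support price = 99 × 22 = 2178.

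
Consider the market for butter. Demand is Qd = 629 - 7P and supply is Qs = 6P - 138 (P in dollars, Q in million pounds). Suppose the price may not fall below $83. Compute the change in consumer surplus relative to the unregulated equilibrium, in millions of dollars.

Equilibrium: 629 - 7P = 6P - 138, so 767 = 13P and P* = 59, Q* = 216.
Because the floor (83) lies above the market-clearing price, it is binding.
At P = 83: Qd = 629 - 7·83 = 48 and Qs = 6·83 - 138 = 360.
Consumer surplus without the control is ½ · (629/7 - 59) · 216 = 23328/7.
With the floor, consumers buy 48 units at 83, so CS = ½ · (629/7 - 83) · 48 = 1152/7.
Change in consumer surplus = 1152/7 - 23328/7 = -3168.

-3168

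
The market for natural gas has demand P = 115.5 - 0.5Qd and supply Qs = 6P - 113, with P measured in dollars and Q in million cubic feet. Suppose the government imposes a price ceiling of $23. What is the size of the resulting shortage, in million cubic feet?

160

Rearranging demand gives Qd = 231 - 2P. Equilibrium: 231 - 2P = 6P - 113, so 344 = 8P and P* = 43, Q* = 145.
Because the ceiling (23) lies below the market-clearing price, it is binding.
At P = 23: Qd = 231 - 2·23 = 185 and Qs = 6·23 - 113 = 25.
Shortage = Qd - Qs = 185 - 25 = 160.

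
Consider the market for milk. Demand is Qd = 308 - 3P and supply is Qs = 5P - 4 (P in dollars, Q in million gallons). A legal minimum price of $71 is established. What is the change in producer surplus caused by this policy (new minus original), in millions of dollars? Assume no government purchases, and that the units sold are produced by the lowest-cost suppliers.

2118.4

Setting quantity demanded equal to quantity supplied, 308 - 3P = 5P - 4, gives P* = 39 and Q* = 191.
The floor of 71 is above the equilibrium price 39, so it binds.
At P = 71: Qd = 308 - 3·71 = 95 and Qs = 5·71 - 4 = 351.
Producer surplus without the control is ½ · (39 - 0.8) · 191 = 3648.1.
With the floor, 95 units are sold at 71. The supply price at Q = 95 is 19.8, so PS = ½ · [(71 - 0.8) + (71 - 19.8)] · 95 = 5766.5.
Change in producer surplus = 5766.5 - 3648.1 = 2118.4.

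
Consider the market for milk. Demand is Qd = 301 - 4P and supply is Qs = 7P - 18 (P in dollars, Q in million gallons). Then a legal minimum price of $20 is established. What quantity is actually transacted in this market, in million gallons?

Without the control the market clears where 301 - 4P = 7P - 18, i.e. P* = 29 and Q* = 185.
Since 20 is below P* = 29, the floor does not bind and the free-market outcome prevails.

185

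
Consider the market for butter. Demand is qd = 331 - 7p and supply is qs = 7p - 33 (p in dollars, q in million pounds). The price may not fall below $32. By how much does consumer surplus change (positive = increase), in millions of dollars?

In a free market, 331 - 7p = 7p - 33 gives the equilibrium p* = 26, q* = 149.
The floor of 32 is above the equilibrium price 26, so it binds.
At p = 32: qd = 331 - 7·32 = 107 and qs = 7·32 - 33 = 191.
Consumer surplus without the control is ½ · (331/7 - 26) · 149 = 22201/14.
With the floor, consumers buy 107 units at 32, so CS = ½ · (331/7 - 32) · 107 = 11449/14.
Change in consumer surplus = 11449/14 - 22201/14 = -768.

-768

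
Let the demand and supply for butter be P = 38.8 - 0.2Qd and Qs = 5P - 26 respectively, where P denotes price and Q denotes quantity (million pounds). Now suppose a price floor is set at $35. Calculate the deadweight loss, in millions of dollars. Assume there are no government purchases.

845

Rearranging demand gives Qd = 194 - 5P. Without the control the market clears where 194 - 5P = 5P - 26, i.e. P* = 22 and Q* = 84.
The floor of 35 is above the equilibrium price 22, so it binds.
At P = 35: Qd = 194 - 5·35 = 19 and Qs = 5·35 - 26 = 149.
Quantity traded falls to 19. At Q = 19 the demand price is (194 - 19)/5 = 35 and the supply price is (26 + 19)/5 = 9.
Deadweight loss = ½ · (35 - 9) · (84 - 19) = ½ · 26 · 65 = 845.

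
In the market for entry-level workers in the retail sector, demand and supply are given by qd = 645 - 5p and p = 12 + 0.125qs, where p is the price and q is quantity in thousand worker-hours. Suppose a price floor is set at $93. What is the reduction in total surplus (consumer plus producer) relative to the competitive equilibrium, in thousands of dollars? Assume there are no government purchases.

5265

Rearranging supply gives qs = 8p - 96. Equilibrium: 645 - 5p = 8p - 96, so 741 = 13p and p* = 57, q* = 360.
The floor of 93 is above the equilibrium price 57, so it binds.
At p = 93: qd = 645 - 5·93 = 180 and qs = 8·93 - 96 = 648.
Quantity traded falls to 180. At q = 180 the demand price is (645 - 180)/5 = 93 and the supply price is (96 + 180)/8 = 34.5.
Deadweight loss = ½ · (93 - 34.5) · (360 - 180) = ½ · 58.5 · 180 = 5265.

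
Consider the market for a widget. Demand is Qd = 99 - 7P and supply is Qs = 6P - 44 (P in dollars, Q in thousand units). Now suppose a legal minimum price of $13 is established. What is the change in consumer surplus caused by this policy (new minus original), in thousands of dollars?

-30

In a free market, 99 - 7P = 6P - 44 gives the equilibrium P* = 11, Q* = 22.
Because the floor (13) lies above the market-clearing price, it is binding.
At P = 13: Qd = 99 - 7·13 = 8 and Qs = 6·13 - 44 = 34.
Consumer surplus without the control is ½ · (99/7 - 11) · 22 = 242/7.
With the floor, consumers buy 8 units at 13, so CS = ½ · (99/7 - 13) · 8 = 32/7.
Change in consumer surplus = 32/7 - 242/7 = -30.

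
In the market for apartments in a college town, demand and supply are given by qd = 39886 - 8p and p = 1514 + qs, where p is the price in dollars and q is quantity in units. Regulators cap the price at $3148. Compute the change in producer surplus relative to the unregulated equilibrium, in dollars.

-3426720

Rearranging supply gives qs = p - 1514. Without the control the market clears where 39886 - 8p = p - 1514, i.e. p* = 4600 and q* = 3086.
Since 3148 < 4600, the ceiling is binding.
At p = 3148: qd = 39886 - 8·3148 = 14702 and qs = 3148 - 1514 = 1634.
Producer surplus without the control is ½ · (4600 - 1514) · 3086 = 4761698.
With the ceiling, producers sell 1634 units at 3148, so PS = ½ · (3148 - 1514) · 1634 = 1334978.
Change in producer surplus = 1334978 - 4761698 = -3426720.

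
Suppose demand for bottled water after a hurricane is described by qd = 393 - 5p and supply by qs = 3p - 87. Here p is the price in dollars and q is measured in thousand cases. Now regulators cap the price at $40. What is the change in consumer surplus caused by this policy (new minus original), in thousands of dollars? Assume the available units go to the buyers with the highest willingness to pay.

Equilibrium: 393 - 5p = 3p - 87, so 480 = 8p and p* = 60, q* = 93.
Because the ceiling (40) lies below the market-clearing price, it is binding.
At p = 40: qd = 393 - 5·40 = 193 and qs = 3·40 - 87 = 33.
Consumer surplus without the control is ½ · (78.6 - 60) · 93 = 864.9.
With the ceiling, 33 units are sold at 40 (assume they go to the highest-value buyers). The demand price at q = 33 is 72, so CS = ½ · [(78.6 - 40) + (72 - 40)] · 33 = 1164.9.
Change in consumer surplus = 1164.9 - 864.9 = 300.

300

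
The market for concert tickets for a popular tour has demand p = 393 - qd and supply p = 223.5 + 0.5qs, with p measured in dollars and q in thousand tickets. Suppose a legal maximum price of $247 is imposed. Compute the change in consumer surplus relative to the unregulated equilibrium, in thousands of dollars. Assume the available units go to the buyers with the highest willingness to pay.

Rearranging demand gives qd = 393 - p; rearranging supply gives qs = 2p - 447. Setting quantity demanded equal to quantity supplied, 393 - p = 2p - 447, gives p* = 280 and q* = 113.
The ceiling of 247 is below the equilibrium price 280, so it binds.
At p = 247: qd = 393 - 247 = 146 and qs = 2·247 - 447 = 47.
Consumer surplus without the control is ½ · (393 - 280) · 113 = 6384.5.
With the ceiling, 47 units are sold at 247 (assume they go to the highest-value buyers). The demand price at q = 47 is 346, so CS = ½ · [(393 - 247) + (346 - 247)] · 47 = 5757.5.
Change in consumer surplus = 5757.5 - 6384.5 = -627.

-627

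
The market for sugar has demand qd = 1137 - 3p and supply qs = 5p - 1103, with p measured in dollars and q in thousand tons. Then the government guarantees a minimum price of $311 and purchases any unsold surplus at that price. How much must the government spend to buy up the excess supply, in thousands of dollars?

77128

In a free market, 1137 - 3p = 5p - 1103 gives the equilibrium p* = 280, q* = 297.
The floor of 311 is above the equilibrium price 280, so it binds.
At p = 311: qd = 1137 - 3·311 = 204 and qs = 5·311 - 1103 = 452.
Surplus = qs - qd = 248.
Government expenditure = surplus × support price = 248 × 311 = 77128.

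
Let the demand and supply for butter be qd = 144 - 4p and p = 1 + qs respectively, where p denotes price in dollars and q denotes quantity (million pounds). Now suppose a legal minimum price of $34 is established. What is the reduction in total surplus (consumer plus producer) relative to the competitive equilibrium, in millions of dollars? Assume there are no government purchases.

Rearranging supply gives qs = p - 1. Equilibrium: 144 - 4p = p - 1, so 145 = 5p and p* = 29, q* = 28.
Since 34 > 29, the floor is binding.
At p = 34: qd = 144 - 4·34 = 8 and qs = 34 - 1 = 33.
Quantity traded falls to 8. At q = 8 the demand price is (144 - 8)/4 = 34 and the supply price is 1 + 8 = 9.
Deadweight loss = ½ · (34 - 9) · (28 - 8) = ½ · 25 · 20 = 250.

250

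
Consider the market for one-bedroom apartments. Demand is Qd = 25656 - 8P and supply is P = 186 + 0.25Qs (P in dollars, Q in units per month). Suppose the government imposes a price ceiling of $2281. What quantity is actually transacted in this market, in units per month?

8056

Rearranging supply gives Qs = 4P - 744. Without the control the market clears where 25656 - 8P = 4P - 744, i.e. P* = 2200 and Q* = 8056.
Since 2281 is above P* = 2200, the ceiling does not bind and the free-market outcome prevails.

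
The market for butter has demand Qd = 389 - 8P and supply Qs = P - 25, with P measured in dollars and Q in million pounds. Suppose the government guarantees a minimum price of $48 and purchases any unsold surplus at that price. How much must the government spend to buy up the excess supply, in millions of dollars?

In a free market, 389 - 8P = P - 25 gives the equilibrium P* = 46, Q* = 21.
The floor of 48 is above the equilibrium price 46, so it binds.
At P = 48: Qd = 389 - 8·48 = 5 and Qs = 48 - 25 = 23.
Surplus = Qs - Qd = 18.
Government expenditure = surplus × support price = 18 × 48 = 864.

864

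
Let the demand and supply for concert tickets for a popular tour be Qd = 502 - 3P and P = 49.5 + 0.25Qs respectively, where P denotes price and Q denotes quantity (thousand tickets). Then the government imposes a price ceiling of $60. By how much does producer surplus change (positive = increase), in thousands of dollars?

-4880

Rearranging supply gives Qs = 4P - 198. Without the control the market clears where 502 - 3P = 4P - 198, i.e. P* = 100 and Q* = 202.
Because the ceiling (60) lies below the market-clearing price, it is binding.
At P = 60: Qd = 502 - 3·60 = 322 and Qs = 4·60 - 198 = 42.
Producer surplus without the control is ½ · (100 - 49.5) · 202 = 5100.5.
With the ceiling, producers sell 42 units at 60, so PS = ½ · (60 - 49.5) · 42 = 220.5.
Change in producer surplus = 220.5 - 5100.5 = -4880.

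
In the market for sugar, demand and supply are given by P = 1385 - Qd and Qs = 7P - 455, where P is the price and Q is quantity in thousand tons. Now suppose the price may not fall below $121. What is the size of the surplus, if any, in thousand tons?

Rearranging demand gives Qd = 1385 - P. Without the control the market clears where 1385 - P = 7P - 455, i.e. P* = 230 and Q* = 1155.
Since 121 is below P* = 230, the floor does not bind and the free-market outcome prevails.
Since the control does not bind, there is no surplus.

0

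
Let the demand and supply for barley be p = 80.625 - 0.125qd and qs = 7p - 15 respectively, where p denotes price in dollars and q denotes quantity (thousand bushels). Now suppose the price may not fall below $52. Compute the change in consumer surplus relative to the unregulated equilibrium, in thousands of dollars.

Rearranging demand gives qd = 645 - 8p. Setting quantity demanded equal to quantity supplied, 645 - 8p = 7p - 15, gives p* = 44 and q* = 293.
Since 52 > 44, the floor is binding.
At p = 52: qd = 645 - 8·52 = 229 and qs = 7·52 - 15 = 349.
Consumer surplus without the control is ½ · (80.625 - 44) · 293 = 5365.5625.
With the floor, consumers buy 229 units at 52, so CS = ½ · (80.625 - 52) · 229 = 3277.5625.
Change in consumer surplus = 3277.5625 - 5365.5625 = -2088.

-2088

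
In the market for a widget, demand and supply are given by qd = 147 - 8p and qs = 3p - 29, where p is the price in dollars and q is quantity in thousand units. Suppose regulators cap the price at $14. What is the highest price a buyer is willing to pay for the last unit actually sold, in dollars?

16.75

In a free market, 147 - 8p = 3p - 29 gives the equilibrium p* = 16, q* = 19.
The ceiling of 14 is below the equilibrium price 16, so it binds.
At p = 14: qd = 147 - 8·14 = 35 and qs = 3·14 - 29 = 13.
Only 13 units reach the market. On the demand curve, the marginal buyer's willingness to pay at q = 13 is (147 - 13)/8 = 16.75.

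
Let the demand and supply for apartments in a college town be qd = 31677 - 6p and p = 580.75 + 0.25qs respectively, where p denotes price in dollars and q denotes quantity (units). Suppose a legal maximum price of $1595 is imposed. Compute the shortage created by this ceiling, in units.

Rearranging supply gives qs = 4p - 2323. In a free market, 31677 - 6p = 4p - 2323 gives the equilibrium p* = 3400, q* = 11277.
Since 1595 < 3400, the ceiling is binding.
At p = 1595: qd = 31677 - 6·1595 = 22107 and qs = 4·1595 - 2323 = 4057.
Shortage = qd - qs = 22107 - 4057 = 18050.

18050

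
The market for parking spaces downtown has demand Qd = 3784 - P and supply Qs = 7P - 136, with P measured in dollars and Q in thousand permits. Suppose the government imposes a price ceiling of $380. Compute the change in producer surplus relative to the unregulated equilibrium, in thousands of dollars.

In a free market, 3784 - P = 7P - 136 gives the equilibrium P* = 490, Q* = 3294.
Because the ceiling (380) lies below the market-clearing price, it is binding.
At P = 380: Qd = 3784 - 380 = 3404 and Qs = 7·380 - 136 = 2524.
Producer surplus without the control is ½ · (490 - 136/7) · 3294 = 5425218/7.
With the ceiling, producers sell 2524 units at 380, so PS = ½ · (380 - 136/7) · 2524 = 3185288/7.
Change in producer surplus = 3185288/7 - 5425218/7 = -319990.

-319990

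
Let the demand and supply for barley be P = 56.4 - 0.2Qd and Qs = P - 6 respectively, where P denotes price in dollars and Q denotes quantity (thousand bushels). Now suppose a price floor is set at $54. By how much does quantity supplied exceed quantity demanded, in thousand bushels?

Rearranging demand gives Qd = 282 - 5P. Setting quantity demanded equal to quantity supplied, 282 - 5P = P - 6, gives P* = 48 and Q* = 42.
Because the floor (54) lies above the market-clearing price, it is binding.
At P = 54: Qd = 282 - 5·54 = 12 and Qs = 54 - 6 = 48.
Surplus = Qs - Qd = 48 - 12 = 36.

36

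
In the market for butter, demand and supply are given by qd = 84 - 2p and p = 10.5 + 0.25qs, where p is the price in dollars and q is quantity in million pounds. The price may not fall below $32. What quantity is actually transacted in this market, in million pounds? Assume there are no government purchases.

20

Rearranging supply gives qs = 4p - 42. Setting quantity demanded equal to quantity supplied, 84 - 2p = 4p - 42, gives p* = 21 and q* = 42.
Because the floor (32) lies above the market-clearing price, it is binding.
At p = 32: qd = 84 - 2·32 = 20 and qs = 4·32 - 42 = 86.
The quantity actually transacted is the short side, demand: 20.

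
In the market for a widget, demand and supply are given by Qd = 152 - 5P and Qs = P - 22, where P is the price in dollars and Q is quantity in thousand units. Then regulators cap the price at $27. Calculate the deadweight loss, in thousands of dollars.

2.4

In a free market, 152 - 5P = P - 22 gives the equilibrium P* = 29, Q* = 7.
The ceiling of 27 is below the equilibrium price 29, so it binds.
At P = 27: Qd = 152 - 5·27 = 17 and Qs = 27 - 22 = 5.
Quantity traded falls to 5. At Q = 5 the demand price is (152 - 5)/5 = 29.4 and the supply price is 22 + 5 = 27.
Deadweight loss = ½ · (29.4 - 27) · (7 - 5) = ½ · 2.4 · 2 = 2.4.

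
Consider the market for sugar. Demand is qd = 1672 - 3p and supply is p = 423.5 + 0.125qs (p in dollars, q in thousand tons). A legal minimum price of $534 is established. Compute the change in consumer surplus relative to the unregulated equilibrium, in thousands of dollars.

Rearranging supply gives qs = 8p - 3388. Setting quantity demanded equal to quantity supplied, 1672 - 3p = 8p - 3388, gives p* = 460 and q* = 292.
The floor of 534 is above the equilibrium price 460, so it binds.
At p = 534: qd = 1672 - 3·534 = 70 and qs = 8·534 - 3388 = 884.
Consumer surplus without the control is ½ · (1672/3 - 460) · 292 = 42632/3.
With the floor, consumers buy 70 units at 534, so CS = ½ · (1672/3 - 534) · 70 = 2450/3.
Change in consumer surplus = 2450/3 - 42632/3 = -13394.

-13394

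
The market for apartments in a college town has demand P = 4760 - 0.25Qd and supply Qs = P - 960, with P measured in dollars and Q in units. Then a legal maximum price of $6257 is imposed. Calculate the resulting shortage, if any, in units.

0

Rearranging demand gives Qd = 19040 - 4P. Without the control the market clears where 19040 - 4P = P - 960, i.e. P* = 4000 and Q* = 3040.
The ceiling of 6257 is above the equilibrium price 4000, so it is not binding; the market clears at P* = 4000, Q* = 3040.
Since the control does not bind, there is no shortage.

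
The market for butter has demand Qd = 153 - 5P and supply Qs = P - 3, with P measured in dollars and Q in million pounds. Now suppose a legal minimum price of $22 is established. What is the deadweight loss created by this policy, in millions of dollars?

0

Without the control the market clears where 153 - 5P = P - 3, i.e. P* = 26 and Q* = 23.
The floor of 22 is below the equilibrium price 26, so it is not binding; the market clears at P* = 26, Q* = 23.
Since the control does not bind, no trades are prevented and deadweight loss is zero.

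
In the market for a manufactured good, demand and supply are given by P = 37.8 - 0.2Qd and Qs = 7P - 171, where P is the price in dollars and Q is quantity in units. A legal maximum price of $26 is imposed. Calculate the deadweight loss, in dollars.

134.4

Rearranging demand gives Qd = 189 - 5P. Without the control the market clears where 189 - 5P = 7P - 171, i.e. P* = 30 and Q* = 39.
Since 26 < 30, the ceiling is binding.
At P = 26: Qd = 189 - 5·26 = 59 and Qs = 7·26 - 171 = 11.
Quantity traded falls to 11. At Q = 11 the demand price is (189 - 11)/5 = 35.6 and the supply price is (171 + 11)/7 = 26.
Deadweight loss = ½ · (35.6 - 26) · (39 - 11) = ½ · 9.6 · 28 = 134.4.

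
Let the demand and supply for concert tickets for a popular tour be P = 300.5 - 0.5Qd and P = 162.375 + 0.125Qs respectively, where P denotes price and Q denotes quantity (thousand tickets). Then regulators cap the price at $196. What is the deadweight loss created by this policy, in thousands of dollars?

Rearranging demand gives Qd = 601 - 2P; rearranging supply gives Qs = 8P - 1299. Equilibrium: 601 - 2P = 8P - 1299, so 1900 = 10P and P* = 190, Q* = 221.
The ceiling of 196 is above the equilibrium price 190, so it is not binding; the market clears at P* = 190, Q* = 221.
Since the control does not bind, no trades are prevented and deadweight loss is zero.

0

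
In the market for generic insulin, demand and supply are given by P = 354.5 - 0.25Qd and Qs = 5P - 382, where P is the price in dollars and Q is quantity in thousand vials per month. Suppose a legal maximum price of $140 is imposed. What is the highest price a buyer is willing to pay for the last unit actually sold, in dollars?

275

Rearranging demand gives Qd = 1418 - 4P. Setting quantity demanded equal to quantity supplied, 1418 - 4P = 5P - 382, gives P* = 200 and Q* = 618.
Since 140 < 200, the ceiling is binding.
At P = 140: Qd = 1418 - 4·140 = 858 and Qs = 5·140 - 382 = 318.
Only 318 units reach the market. On the demand curve, the marginal buyer's willingness to pay at Q = 318 is (1418 - 318)/4 = 275.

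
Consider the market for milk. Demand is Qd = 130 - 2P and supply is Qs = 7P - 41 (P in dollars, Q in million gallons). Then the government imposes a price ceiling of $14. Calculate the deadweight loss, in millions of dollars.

393.75

Equilibrium: 130 - 2P = 7P - 41, so 171 = 9P and P* = 19, Q* = 92.
The ceiling of 14 is below the equilibrium price 19, so it binds.
At P = 14: Qd = 130 - 2·14 = 102 and Qs = 7·14 - 41 = 57.
Quantity traded falls to 57. At Q = 57 the demand price is (130 - 57)/2 = 36.5 and the supply price is (41 + 57)/7 = 14.
Deadweight loss = ½ · (36.5 - 14) · (92 - 57) = ½ · 22.5 · 35 = 393.75.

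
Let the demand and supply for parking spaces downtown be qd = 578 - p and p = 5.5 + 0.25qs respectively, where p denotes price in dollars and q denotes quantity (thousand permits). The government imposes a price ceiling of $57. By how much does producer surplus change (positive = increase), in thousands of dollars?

Rearranging supply gives qs = 4p - 22. Without the control the market clears where 578 - p = 4p - 22, i.e. p* = 120 and q* = 458.
The ceiling of 57 is below the equilibrium price 120, so it binds.
At p = 57: qd = 578 - 57 = 521 and qs = 4·57 - 22 = 206.
Producer surplus without the control is ½ · (120 - 5.5) · 458 = 26220.5.
With the ceiling, producers sell 206 units at 57, so PS = ½ · (57 - 5.5) · 206 = 5304.5.
Change in producer surplus = 5304.5 - 26220.5 = -20916.

-20916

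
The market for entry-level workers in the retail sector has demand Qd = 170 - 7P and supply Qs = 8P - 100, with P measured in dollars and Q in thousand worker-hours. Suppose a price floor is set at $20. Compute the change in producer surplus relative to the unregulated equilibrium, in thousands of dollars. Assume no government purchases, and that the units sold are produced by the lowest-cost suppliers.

Setting quantity demanded equal to quantity supplied, 170 - 7P = 8P - 100, gives P* = 18 and Q* = 44.
Since 20 > 18, the floor is binding.
At P = 20: Qd = 170 - 7·20 = 30 and Qs = 8·20 - 100 = 60.
Producer surplus without the control is ½ · (18 - 12.5) · 44 = 121.
With the floor, 30 units are sold at 20. The supply price at Q = 30 is 16.25, so PS = ½ · [(20 - 12.5) + (20 - 16.25)] · 30 = 168.75.
Change in producer surplus = 168.75 - 121 = 47.75.

47.75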